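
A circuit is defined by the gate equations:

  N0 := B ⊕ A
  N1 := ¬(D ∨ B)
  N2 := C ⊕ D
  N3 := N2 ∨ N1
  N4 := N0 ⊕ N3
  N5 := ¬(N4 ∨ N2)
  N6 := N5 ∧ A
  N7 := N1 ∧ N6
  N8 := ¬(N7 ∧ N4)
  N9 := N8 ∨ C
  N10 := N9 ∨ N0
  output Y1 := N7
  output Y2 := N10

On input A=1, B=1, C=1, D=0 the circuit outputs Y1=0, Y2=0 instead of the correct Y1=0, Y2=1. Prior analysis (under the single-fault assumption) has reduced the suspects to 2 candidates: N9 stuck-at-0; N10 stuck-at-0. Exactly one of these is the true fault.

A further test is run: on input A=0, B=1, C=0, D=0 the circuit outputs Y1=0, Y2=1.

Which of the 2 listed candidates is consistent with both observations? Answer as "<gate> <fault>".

Evaluate each candidate on input A=0, B=1, C=0, D=0:
  N9 stuck-at-0: N0=1, N1=0, N2=0, N3=0, N4=1, N5=0, N6=0, N7=0, N8=1, N9=0 [stuck-at-0], N10=1 → Y1=0, Y2=1 — matches
  N10 stuck-at-0: N0=1, N1=0, N2=0, N3=0, N4=1, N5=0, N6=0, N7=0, N8=1, N9=1, N10=0 [stuck-at-0] → Y1=0, Y2=0 — eliminated
Only N9 stuck-at-0 reproduces the observed Y1=0, Y2=1.

N9 stuck-at-0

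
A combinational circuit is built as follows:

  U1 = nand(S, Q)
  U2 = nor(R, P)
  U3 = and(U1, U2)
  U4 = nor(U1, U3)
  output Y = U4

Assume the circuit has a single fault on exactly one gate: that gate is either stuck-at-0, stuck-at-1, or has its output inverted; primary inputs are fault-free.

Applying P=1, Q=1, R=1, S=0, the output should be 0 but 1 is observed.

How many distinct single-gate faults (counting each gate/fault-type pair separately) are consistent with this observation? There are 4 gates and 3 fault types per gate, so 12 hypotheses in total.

Fault-free: U1=1, U2=0, U3=0, U4=0 → 0. Observed 1.
  U1 stuck-at-0: output 1 ✓
  U1 stuck-at-1: output 0 ✗
  U1 inverted output: output 1 ✓
  U2 stuck-at-0: output 0 ✗
  U2 stuck-at-1: output 0 ✗
  U2 inverted output: output 0 ✗
  U3 stuck-at-0: output 0 ✗
  U3 stuck-at-1: output 0 ✗
  U3 inverted output: output 0 ✗
  U4 stuck-at-0: output 0 ✗
  U4 stuck-at-1: output 1 ✓
  U4 inverted output: output 1 ✓
Consistent faults: {U1 stuck-at-0, U1 inverted output, U4 stuck-at-1, U4 inverted output} — 4 in all.

4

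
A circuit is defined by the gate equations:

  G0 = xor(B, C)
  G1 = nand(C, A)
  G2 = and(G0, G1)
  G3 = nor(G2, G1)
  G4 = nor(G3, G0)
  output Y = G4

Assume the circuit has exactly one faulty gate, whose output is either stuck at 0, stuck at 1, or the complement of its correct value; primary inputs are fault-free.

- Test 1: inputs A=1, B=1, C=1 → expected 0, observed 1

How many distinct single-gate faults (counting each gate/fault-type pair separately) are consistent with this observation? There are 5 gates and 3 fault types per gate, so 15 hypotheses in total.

Fault-free: G0=0, G1=0, G2=0, G3=1, G4=0 → 0. Observed 1.
  G0: none of the 3 fault types match ✗
  G1: stuck-at-1, inverted output ✓; others ✗
  G2: stuck-at-1, inverted output ✓; others ✗
  G3: stuck-at-0, inverted output ✓; others ✗
  G4: stuck-at-1, inverted output ✓; others ✗
Consistent faults: {G1 stuck-at-1, G1 inverted output, G2 stuck-at-1, G2 inverted output, G3 stuck-at-0, G3 inverted output, G4 stuck-at-1, G4 inverted output} — 8 in all.

8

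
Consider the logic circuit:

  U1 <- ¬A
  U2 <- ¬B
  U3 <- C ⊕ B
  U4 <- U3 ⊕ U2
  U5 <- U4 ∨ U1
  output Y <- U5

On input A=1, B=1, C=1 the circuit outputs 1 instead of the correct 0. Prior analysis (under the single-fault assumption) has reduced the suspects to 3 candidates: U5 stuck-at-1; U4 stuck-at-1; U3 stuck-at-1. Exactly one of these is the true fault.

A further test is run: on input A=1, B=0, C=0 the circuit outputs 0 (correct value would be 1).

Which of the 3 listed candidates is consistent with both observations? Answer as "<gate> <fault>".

Evaluate each candidate on input A=1, B=0, C=0:
  U5 stuck-at-1: U1=0, U2=1, U3=0, U4=1, U5=1 [stuck-at-1] → 1 — eliminated
  U4 stuck-at-1: U1=0, U2=1, U3=0, U4=1 [stuck-at-1], U5=1 → 1 — eliminated
  U3 stuck-at-1: U1=0, U2=1, U3=1 [stuck-at-1], U4=0, U5=0 → 0 — matches
Only U3 stuck-at-1 reproduces the observed 0.

U3 stuck-at-1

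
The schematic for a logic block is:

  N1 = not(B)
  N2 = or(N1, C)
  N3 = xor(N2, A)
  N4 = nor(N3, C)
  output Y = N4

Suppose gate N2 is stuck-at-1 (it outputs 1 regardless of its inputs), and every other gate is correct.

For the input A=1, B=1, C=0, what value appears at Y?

Propagate with N2 forced: N1=0, N2=1 [stuck-at-1], N3=0, N4=1.
So Y = 1. (Without the fault it would be 0.)

1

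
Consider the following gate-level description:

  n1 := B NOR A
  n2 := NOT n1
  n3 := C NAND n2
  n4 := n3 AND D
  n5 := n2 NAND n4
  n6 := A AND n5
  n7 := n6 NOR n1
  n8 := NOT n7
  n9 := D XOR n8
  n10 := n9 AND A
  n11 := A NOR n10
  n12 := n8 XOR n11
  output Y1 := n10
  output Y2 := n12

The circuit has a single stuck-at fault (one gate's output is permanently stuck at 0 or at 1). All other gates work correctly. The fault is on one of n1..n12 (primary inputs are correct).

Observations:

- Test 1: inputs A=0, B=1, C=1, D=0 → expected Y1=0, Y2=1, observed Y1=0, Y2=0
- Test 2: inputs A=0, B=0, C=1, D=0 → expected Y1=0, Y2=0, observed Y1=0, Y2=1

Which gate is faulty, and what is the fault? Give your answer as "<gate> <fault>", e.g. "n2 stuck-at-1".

n11 stuck-at-0

Fault-free values for test 1 (A=0, B=1, C=1, D=0): n1=0, n2=1, n3=0, n4=0, n5=1, n6=0, n7=1, n8=0, n9=0, n10=0, n11=1, n12=1, giving Y1=0, Y2=1. Observed Y1=0, Y2=0.
Test 1: faults giving observed Y1=0, Y2=0 are {n1 stuck-at-1, n6 stuck-at-1, n7 stuck-at-0, n8 stuck-at-1, n11 stuck-at-0, n12 stuck-at-0}.
Test 2 (A=0, B=0, C=1, D=0): fault-free n1=1, n2=0, n3=1, n4=0, n5=1, n6=0, n7=0, n8=1, n9=1, n10=0, n11=1, n12=0 → Y1=0, Y2=0; observed Y1=0, Y2=1. Eliminates n1 stuck-at-1, n6 stuck-at-1, n7 stuck-at-0, n8 stuck-at-1, n12 stuck-at-0.
Only n11 stuck-at-0 is consistent with every test.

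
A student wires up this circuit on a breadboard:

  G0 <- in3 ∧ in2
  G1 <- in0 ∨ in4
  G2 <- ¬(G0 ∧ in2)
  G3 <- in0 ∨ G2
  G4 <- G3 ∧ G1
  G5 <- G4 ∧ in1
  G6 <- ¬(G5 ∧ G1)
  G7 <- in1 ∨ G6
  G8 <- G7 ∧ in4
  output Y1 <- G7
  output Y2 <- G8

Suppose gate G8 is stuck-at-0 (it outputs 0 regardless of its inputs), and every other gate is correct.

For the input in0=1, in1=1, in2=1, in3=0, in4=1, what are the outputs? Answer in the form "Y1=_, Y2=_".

Y1=1, Y2=0

Propagate with G8 forced: G0=0, G1=1, G2=1, G3=1, G4=1, G5=1, G6=0, G7=1, G8=0 [stuck-at-0].
So the outputs are Y1=1, Y2=0. (Without the fault they would be Y1=1, Y2=1.)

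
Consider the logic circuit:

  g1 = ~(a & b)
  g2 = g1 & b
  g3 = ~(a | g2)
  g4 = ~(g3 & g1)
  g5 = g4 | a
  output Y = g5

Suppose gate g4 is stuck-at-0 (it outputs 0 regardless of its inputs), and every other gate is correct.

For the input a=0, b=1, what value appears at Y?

Propagate with g4 forced: g1=1, g2=1, g3=0, g4=0 [stuck-at-0], g5=0.
So Y = 0. (Without the fault it would be 1.)

0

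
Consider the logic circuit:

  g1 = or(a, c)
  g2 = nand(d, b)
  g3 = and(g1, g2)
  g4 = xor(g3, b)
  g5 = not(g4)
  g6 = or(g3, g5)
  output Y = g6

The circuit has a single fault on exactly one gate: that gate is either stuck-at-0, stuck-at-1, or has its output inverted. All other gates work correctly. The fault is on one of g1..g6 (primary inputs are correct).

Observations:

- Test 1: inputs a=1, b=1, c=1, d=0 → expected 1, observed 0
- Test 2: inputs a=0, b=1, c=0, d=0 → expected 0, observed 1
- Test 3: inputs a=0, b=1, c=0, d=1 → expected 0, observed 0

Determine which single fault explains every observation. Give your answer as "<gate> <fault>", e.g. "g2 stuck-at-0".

g1 inverted output

Fault-free values for test 1 (a=1, b=1, c=1, d=0): g1=1, g2=1, g3=1, g4=0, g5=1, g6=1, giving Y=1. Observed 0.
Test 1: faults giving observed 0 are {g1 stuck-at-0, g1 inverted output, g2 stuck-at-0, g2 inverted output, g3 stuck-at-0, g3 inverted output, g6 stuck-at-0, g6 inverted output}.
Test 2 (a=0, b=1, c=0, d=0): fault-free g1=0, g2=1, g3=0, g4=1, g5=0, g6=0 → 0; observed 1. Eliminates g1 stuck-at-0, g2 stuck-at-0, g2 inverted output, g3 stuck-at-0, g6 stuck-at-0.
Test 3 (a=0, b=1, c=0, d=1): fault-free g1=0, g2=0, g3=0, g4=1, g5=0, g6=0 → 0; observed 0. Eliminates g3 inverted output, g6 inverted output.
Only g1 inverted output is consistent with every test.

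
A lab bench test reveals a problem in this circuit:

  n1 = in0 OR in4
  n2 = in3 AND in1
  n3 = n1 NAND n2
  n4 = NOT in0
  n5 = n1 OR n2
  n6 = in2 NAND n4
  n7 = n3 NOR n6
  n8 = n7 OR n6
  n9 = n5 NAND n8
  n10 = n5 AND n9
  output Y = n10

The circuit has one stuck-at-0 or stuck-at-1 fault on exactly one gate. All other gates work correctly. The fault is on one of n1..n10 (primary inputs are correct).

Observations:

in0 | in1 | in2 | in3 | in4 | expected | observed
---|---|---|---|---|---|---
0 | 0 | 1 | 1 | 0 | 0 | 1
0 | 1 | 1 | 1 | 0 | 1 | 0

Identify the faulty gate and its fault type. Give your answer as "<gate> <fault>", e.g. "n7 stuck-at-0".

Fault-free values for test 1 (in0=0, in1=0, in2=1, in3=1, in4=0): n1=0, n2=0, n3=1, n4=1, n5=0, n6=0, n7=0, n8=0, n9=1, n10=0, giving Y=0. Observed 1.
Test 1: faults giving observed 1 are {n1 stuck-at-1, n2 stuck-at-1, n5 stuck-at-1, n10 stuck-at-1}.
Test 2 (in0=0, in1=1, in2=1, in3=1, in4=0): fault-free n1=0, n2=1, n3=1, n4=1, n5=1, n6=0, n7=0, n8=0, n9=1, n10=1 → 1; observed 0. Eliminates n2 stuck-at-1, n5 stuck-at-1, n10 stuck-at-1.
Only n1 stuck-at-1 is consistent with every test.

n1 stuck-at-1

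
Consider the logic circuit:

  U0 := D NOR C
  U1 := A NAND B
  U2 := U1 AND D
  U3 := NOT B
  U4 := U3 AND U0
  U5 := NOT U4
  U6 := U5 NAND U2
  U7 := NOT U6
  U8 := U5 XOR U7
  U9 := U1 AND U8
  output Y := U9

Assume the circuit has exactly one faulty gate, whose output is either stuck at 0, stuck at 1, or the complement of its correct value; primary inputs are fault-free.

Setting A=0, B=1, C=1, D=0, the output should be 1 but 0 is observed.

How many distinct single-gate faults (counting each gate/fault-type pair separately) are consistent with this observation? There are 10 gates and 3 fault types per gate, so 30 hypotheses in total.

Fault-free: U0=0, U1=1, U2=0, U3=0, U4=0, U5=1, U6=1, U7=0, U8=1, U9=1 → 1. Observed 0.
  U0: none of the 3 fault types match ✗
  U1: stuck-at-0, inverted output ✓; others ✗
  U2: stuck-at-1, inverted output ✓; others ✗
  U3: none of the 3 fault types match ✗
  U4: stuck-at-1, inverted output ✓; others ✗
  U5: stuck-at-0, inverted output ✓; others ✗
  U6: stuck-at-0, inverted output ✓; others ✗
  U7: stuck-at-1, inverted output ✓; others ✗
  U8: stuck-at-0, inverted output ✓; others ✗
  U9: stuck-at-0, inverted output ✓; others ✗
Consistent faults: {U1 stuck-at-0, U1 inverted output, U2 stuck-at-1, U2 inverted output, U4 stuck-at-1, U4 inverted output, U5 stuck-at-0, U5 inverted output, U6 stuck-at-0, U6 inverted output, U7 stuck-at-1, U7 inverted output, U8 stuck-at-0, U8 inverted output, U9 stuck-at-0, U9 inverted output} — 16 in all.

16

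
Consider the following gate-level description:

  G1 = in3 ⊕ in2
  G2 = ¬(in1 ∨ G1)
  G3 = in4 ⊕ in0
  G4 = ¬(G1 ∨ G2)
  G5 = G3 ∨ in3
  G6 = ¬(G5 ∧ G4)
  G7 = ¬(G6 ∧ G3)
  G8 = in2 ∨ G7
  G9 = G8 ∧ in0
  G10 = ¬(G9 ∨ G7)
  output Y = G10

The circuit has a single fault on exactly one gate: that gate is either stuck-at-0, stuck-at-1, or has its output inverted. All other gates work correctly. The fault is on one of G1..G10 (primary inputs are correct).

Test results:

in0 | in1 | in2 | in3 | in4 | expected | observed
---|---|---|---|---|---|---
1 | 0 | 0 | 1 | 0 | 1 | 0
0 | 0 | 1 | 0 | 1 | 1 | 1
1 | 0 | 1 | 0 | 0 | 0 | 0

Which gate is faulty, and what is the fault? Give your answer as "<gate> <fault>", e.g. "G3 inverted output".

Fault-free values for test 1 (in0=1, in1=0, in2=0, in3=1, in4=0): G1=1, G2=0, G3=1, G4=0, G5=1, G6=1, G7=0, G8=0, G9=0, G10=1, giving Y=1. Observed 0.
Test 1: faults giving observed 0 are {G3 stuck-at-0, G3 inverted output, G4 stuck-at-1, G4 inverted output, G6 stuck-at-0, G6 inverted output, G7 stuck-at-1, G7 inverted output, G8 stuck-at-1, G8 inverted output, G9 stuck-at-1, G9 inverted output, G10 stuck-at-0, G10 inverted output}.
Test 2 (in0=0, in1=0, in2=1, in3=0, in4=1): fault-free G1=1, G2=0, G3=1, G4=0, G5=1, G6=1, G7=0, G8=1, G9=0, G10=1 → 1; observed 1. Eliminates G3 stuck-at-0, G3 inverted output, G4 stuck-at-1, G4 inverted output, G6 stuck-at-0, G6 inverted output, G7 stuck-at-1, G7 inverted output, G9 stuck-at-1, G9 inverted output, G10 stuck-at-0, G10 inverted output.
Test 3 (in0=1, in1=0, in2=1, in3=0, in4=0): fault-free G1=1, G2=0, G3=1, G4=0, G5=1, G6=1, G7=0, G8=1, G9=1, G10=0 → 0; observed 0. Eliminates G8 inverted output.
Only G8 stuck-at-1 is consistent with every test.

G8 stuck-at-1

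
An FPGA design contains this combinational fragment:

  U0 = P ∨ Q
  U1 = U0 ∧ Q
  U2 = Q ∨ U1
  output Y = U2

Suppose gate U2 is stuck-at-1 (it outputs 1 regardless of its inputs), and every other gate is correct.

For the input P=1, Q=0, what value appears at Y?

1

Propagate with U2 forced: U0=1, U1=0, U2=1 [stuck-at-1].
So Y = 1. (Without the fault it would be 0.)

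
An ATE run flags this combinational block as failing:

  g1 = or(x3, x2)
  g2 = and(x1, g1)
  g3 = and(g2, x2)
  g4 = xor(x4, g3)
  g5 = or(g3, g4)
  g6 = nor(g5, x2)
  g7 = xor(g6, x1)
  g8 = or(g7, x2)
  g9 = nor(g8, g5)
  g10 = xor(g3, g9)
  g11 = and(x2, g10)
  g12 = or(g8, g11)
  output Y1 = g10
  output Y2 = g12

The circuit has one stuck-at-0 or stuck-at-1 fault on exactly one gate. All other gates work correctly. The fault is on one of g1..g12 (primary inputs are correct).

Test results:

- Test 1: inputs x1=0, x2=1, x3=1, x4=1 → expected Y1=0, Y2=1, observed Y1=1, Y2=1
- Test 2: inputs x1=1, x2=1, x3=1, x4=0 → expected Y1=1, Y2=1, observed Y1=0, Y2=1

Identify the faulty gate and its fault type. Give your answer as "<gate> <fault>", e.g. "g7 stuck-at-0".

g9 stuck-at-1

Fault-free values for test 1 (x1=0, x2=1, x3=1, x4=1): g1=1, g2=0, g3=0, g4=1, g5=1, g6=0, g7=0, g8=1, g9=0, g10=0, g11=0, g12=1, giving Y1=0, Y2=1. Observed Y1=1, Y2=1.
Test 1: faults giving observed Y1=1, Y2=1 are {g2 stuck-at-1, g3 stuck-at-1, g9 stuck-at-1, g10 stuck-at-1}.
Test 2 (x1=1, x2=1, x3=1, x4=0): fault-free g1=1, g2=1, g3=1, g4=1, g5=1, g6=0, g7=1, g8=1, g9=0, g10=1, g11=1, g12=1 → Y1=1, Y2=1; observed Y1=0, Y2=1. Eliminates g2 stuck-at-1, g3 stuck-at-1, g10 stuck-at-1.
Only g9 stuck-at-1 is consistent with every test.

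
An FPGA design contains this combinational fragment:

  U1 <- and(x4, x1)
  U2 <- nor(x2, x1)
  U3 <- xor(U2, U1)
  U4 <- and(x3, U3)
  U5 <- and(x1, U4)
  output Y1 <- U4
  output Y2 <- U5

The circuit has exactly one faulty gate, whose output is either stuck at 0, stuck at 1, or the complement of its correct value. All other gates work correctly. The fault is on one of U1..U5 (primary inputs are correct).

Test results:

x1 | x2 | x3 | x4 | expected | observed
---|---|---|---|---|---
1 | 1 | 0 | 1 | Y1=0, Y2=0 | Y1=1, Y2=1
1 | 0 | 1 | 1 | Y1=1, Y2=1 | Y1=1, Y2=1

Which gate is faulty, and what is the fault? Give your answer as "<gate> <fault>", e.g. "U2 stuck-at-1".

U4 stuck-at-1

Fault-free values for test 1 (x1=1, x2=1, x3=0, x4=1): U1=1, U2=0, U3=1, U4=0, U5=0, giving Y1=0, Y2=0. Observed Y1=1, Y2=1.
Test 1: faults giving observed Y1=1, Y2=1 are {U4 stuck-at-1, U4 inverted output}.
Test 2 (x1=1, x2=0, x3=1, x4=1): fault-free U1=1, U2=0, U3=1, U4=1, U5=1 → Y1=1, Y2=1; observed Y1=1, Y2=1. Eliminates U4 inverted output.
Only U4 stuck-at-1 is consistent with every test.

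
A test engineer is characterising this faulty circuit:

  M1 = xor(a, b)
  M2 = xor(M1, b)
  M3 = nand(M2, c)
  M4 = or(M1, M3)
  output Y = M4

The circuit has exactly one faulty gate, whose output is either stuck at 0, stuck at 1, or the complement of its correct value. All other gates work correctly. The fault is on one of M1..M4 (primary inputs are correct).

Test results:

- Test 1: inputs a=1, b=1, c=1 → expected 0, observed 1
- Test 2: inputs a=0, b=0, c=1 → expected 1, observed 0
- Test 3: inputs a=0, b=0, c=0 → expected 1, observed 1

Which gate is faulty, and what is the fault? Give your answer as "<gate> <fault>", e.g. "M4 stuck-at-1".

Fault-free values for test 1 (a=1, b=1, c=1): M1=0, M2=1, M3=0, M4=0, giving Y=0. Observed 1.
Test 1: faults giving observed 1 are {M1 stuck-at-1, M1 inverted output, M2 stuck-at-0, M2 inverted output, M3 stuck-at-1, M3 inverted output, M4 stuck-at-1, M4 inverted output}.
Test 2 (a=0, b=0, c=1): fault-free M1=0, M2=0, M3=1, M4=1 → 1; observed 0. Eliminates M1 stuck-at-1, M1 inverted output, M2 stuck-at-0, M3 stuck-at-1, M4 stuck-at-1.
Test 3 (a=0, b=0, c=0): fault-free M1=0, M2=0, M3=1, M4=1 → 1; observed 1. Eliminates M3 inverted output, M4 inverted output.
Only M2 inverted output is consistent with every test.

M2 inverted output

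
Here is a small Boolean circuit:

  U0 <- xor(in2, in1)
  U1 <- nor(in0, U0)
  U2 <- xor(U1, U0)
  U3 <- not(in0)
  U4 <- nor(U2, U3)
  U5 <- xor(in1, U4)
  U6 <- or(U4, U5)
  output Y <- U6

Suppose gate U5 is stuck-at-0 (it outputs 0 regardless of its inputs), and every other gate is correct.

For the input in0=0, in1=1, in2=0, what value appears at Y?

Propagate with U5 forced: U0=1, U1=0, U2=1, U3=1, U4=0, U5=0 [stuck-at-0], U6=0.
So Y = 0. (Without the fault it would be 1.)

0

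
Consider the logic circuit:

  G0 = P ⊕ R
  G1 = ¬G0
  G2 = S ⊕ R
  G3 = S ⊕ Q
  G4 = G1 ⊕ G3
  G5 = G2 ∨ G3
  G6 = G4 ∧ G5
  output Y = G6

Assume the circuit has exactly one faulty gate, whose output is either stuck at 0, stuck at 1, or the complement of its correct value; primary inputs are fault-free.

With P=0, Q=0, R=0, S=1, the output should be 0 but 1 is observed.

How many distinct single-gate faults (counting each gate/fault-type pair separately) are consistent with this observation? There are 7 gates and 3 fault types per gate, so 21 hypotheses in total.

Fault-free: G0=0, G1=1, G2=1, G3=1, G4=0, G5=1, G6=0 → 0. Observed 1.
  G0: stuck-at-1, inverted output ✓; others ✗
  G1: stuck-at-0, inverted output ✓; others ✗
  G2: none of the 3 fault types match ✗
  G3: stuck-at-0, inverted output ✓; others ✗
  G4: stuck-at-1, inverted output ✓; others ✗
  G5: none of the 3 fault types match ✗
  G6: stuck-at-1, inverted output ✓; others ✗
Consistent faults: {G0 stuck-at-1, G0 inverted output, G1 stuck-at-0, G1 inverted output, G3 stuck-at-0, G3 inverted output, G4 stuck-at-1, G4 inverted output, G6 stuck-at-1, G6 inverted output} — 10 in all.

10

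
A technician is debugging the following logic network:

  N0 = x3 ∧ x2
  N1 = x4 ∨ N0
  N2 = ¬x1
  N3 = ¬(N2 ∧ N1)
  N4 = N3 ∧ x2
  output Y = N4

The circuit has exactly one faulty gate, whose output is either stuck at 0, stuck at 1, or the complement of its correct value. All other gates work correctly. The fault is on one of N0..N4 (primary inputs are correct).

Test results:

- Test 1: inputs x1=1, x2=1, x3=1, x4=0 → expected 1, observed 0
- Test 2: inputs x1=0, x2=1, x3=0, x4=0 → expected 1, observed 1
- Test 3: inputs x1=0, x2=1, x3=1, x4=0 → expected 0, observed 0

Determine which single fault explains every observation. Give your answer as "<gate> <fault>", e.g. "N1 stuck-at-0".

Fault-free values for test 1 (x1=1, x2=1, x3=1, x4=0): N0=1, N1=1, N2=0, N3=1, N4=1, giving Y=1. Observed 0.
Test 1: faults giving observed 0 are {N2 stuck-at-1, N2 inverted output, N3 stuck-at-0, N3 inverted output, N4 stuck-at-0, N4 inverted output}.
Test 2 (x1=0, x2=1, x3=0, x4=0): fault-free N0=0, N1=0, N2=1, N3=1, N4=1 → 1; observed 1. Eliminates N3 stuck-at-0, N3 inverted output, N4 stuck-at-0, N4 inverted output.
Test 3 (x1=0, x2=1, x3=1, x4=0): fault-free N0=1, N1=1, N2=1, N3=0, N4=0 → 0; observed 0. Eliminates N2 inverted output.
Only N2 stuck-at-1 is consistent with every test.

N2 stuck-at-1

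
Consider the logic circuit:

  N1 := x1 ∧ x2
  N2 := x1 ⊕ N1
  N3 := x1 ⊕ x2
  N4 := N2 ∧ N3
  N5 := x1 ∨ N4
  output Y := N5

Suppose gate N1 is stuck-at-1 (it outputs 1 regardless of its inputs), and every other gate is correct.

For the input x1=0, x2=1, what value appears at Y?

1

Propagate with N1 forced: N1=1 [stuck-at-1], N2=1, N3=1, N4=1, N5=1.
So Y = 1. (Without the fault it would be 0.)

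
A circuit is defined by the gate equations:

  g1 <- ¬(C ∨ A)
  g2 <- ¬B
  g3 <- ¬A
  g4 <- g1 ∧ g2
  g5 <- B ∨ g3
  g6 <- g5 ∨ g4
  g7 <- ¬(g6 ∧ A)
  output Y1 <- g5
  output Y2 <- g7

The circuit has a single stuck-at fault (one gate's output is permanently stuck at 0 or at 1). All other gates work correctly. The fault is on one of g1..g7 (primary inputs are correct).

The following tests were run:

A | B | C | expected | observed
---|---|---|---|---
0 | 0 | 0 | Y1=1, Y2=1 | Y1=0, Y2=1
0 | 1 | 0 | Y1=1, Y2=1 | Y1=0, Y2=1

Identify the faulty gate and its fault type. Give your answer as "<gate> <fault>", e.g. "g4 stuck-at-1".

g5 stuck-at-0

Fault-free values for test 1 (A=0, B=0, C=0): g1=1, g2=1, g3=1, g4=1, g5=1, g6=1, g7=1, giving Y1=1, Y2=1. Observed Y1=0, Y2=1.
Test 1: faults giving observed Y1=0, Y2=1 are {g3 stuck-at-0, g5 stuck-at-0}.
Test 2 (A=0, B=1, C=0): fault-free g1=1, g2=0, g3=1, g4=0, g5=1, g6=1, g7=1 → Y1=1, Y2=1; observed Y1=0, Y2=1. Eliminates g3 stuck-at-0.
Only g5 stuck-at-0 is consistent with every test.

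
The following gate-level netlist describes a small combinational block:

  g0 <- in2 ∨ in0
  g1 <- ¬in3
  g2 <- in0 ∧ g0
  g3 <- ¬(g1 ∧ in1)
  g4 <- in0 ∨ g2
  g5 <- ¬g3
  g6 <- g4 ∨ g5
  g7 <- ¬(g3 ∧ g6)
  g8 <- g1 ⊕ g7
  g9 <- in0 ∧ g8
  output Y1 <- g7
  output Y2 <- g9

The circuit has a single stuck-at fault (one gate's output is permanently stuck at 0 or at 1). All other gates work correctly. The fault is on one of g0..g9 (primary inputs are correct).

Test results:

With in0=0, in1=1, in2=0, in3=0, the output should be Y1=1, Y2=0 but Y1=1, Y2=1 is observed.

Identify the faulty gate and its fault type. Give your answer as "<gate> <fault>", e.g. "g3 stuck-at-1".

g9 stuck-at-1

Fault-free values for test 1 (in0=0, in1=1, in2=0, in3=0): g0=0, g1=1, g2=0, g3=0, g4=0, g5=1, g6=1, g7=1, g8=0, g9=0, giving Y1=1, Y2=0. Observed Y1=1, Y2=1.
Test 1: faults giving observed Y1=1, Y2=1 are {g9 stuck-at-1}.
Only g9 stuck-at-1 is consistent with every test.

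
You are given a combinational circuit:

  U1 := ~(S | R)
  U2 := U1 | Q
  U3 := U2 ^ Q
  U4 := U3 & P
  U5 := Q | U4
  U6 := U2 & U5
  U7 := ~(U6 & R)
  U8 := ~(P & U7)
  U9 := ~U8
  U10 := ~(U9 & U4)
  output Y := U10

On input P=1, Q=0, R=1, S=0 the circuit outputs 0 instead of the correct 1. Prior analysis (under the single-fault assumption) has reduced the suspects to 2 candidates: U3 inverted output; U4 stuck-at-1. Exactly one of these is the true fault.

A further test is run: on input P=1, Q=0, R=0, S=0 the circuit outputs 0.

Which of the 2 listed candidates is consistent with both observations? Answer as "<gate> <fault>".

Evaluate each candidate on input P=1, Q=0, R=0, S=0:
  U3 inverted output: U1=1, U2=1, U3=0 [inverted output], U4=0, U5=0, U6=0, U7=1, U8=0, U9=1, U10=1 → 1 — eliminated
  U4 stuck-at-1: U1=1, U2=1, U3=1, U4=1 [stuck-at-1], U5=1, U6=1, U7=1, U8=0, U9=1, U10=0 → 0 — matches
Only U4 stuck-at-1 reproduces the observed 0.

U4 stuck-at-1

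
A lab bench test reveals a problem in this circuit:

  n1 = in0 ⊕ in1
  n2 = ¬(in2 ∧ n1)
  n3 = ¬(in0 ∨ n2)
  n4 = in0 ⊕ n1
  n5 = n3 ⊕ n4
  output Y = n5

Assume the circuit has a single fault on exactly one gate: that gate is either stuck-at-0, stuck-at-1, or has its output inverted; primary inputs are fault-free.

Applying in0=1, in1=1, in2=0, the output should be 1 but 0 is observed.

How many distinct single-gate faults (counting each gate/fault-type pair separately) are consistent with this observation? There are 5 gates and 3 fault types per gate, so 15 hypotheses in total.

8

Fault-free: n1=0, n2=1, n3=0, n4=1, n5=1 → 1. Observed 0.
  n1: stuck-at-1, inverted output ✓; others ✗
  n2: none of the 3 fault types match ✗
  n3: stuck-at-1, inverted output ✓; others ✗
  n4: stuck-at-0, inverted output ✓; others ✗
  n5: stuck-at-0, inverted output ✓; others ✗
Consistent faults: {n1 stuck-at-1, n1 inverted output, n3 stuck-at-1, n3 inverted output, n4 stuck-at-0, n4 inverted output, n5 stuck-at-0, n5 inverted output} — 8 in all.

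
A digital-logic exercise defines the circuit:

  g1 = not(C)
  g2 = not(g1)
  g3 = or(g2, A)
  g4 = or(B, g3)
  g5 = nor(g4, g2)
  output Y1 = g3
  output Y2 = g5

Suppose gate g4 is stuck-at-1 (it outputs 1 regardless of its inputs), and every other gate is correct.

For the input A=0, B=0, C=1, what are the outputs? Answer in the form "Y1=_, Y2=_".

Y1=1, Y2=0

Propagate with g4 forced: g1=0, g2=1, g3=1, g4=1 [stuck-at-1], g5=0.
So the outputs are Y1=1, Y2=0. (Same as the fault-free value — the fault is masked on this input.)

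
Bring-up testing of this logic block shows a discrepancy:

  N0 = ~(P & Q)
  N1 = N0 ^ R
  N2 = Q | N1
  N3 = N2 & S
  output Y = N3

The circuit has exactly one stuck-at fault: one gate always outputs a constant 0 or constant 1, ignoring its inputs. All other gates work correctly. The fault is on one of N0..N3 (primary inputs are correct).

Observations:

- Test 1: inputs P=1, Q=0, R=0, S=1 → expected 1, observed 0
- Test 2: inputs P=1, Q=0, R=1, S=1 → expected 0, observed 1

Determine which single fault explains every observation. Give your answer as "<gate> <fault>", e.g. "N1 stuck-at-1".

N0 stuck-at-0

Fault-free values for test 1 (P=1, Q=0, R=0, S=1): N0=1, N1=1, N2=1, N3=1, giving Y=1. Observed 0.
Test 1: faults giving observed 0 are {N0 stuck-at-0, N1 stuck-at-0, N2 stuck-at-0, N3 stuck-at-0}.
Test 2 (P=1, Q=0, R=1, S=1): fault-free N0=1, N1=0, N2=0, N3=0 → 0; observed 1. Eliminates N1 stuck-at-0, N2 stuck-at-0, N3 stuck-at-0.
Only N0 stuck-at-0 is consistent with every test.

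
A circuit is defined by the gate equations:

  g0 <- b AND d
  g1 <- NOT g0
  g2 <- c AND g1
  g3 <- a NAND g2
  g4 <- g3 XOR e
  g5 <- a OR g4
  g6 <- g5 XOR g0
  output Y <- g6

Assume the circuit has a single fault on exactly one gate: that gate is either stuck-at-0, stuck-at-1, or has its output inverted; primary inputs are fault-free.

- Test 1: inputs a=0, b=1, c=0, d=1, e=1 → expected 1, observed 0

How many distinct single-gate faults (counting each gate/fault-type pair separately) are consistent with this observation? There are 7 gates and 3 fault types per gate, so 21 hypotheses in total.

Fault-free: g0=1, g1=0, g2=0, g3=1, g4=0, g5=0, g6=1 → 1. Observed 0.
  g0: stuck-at-0, inverted output ✓; others ✗
  g1: none of the 3 fault types match ✗
  g2: none of the 3 fault types match ✗
  g3: stuck-at-0, inverted output ✓; others ✗
  g4: stuck-at-1, inverted output ✓; others ✗
  g5: stuck-at-1, inverted output ✓; others ✗
  g6: stuck-at-0, inverted output ✓; others ✗
Consistent faults: {g0 stuck-at-0, g0 inverted output, g3 stuck-at-0, g3 inverted output, g4 stuck-at-1, g4 inverted output, g5 stuck-at-1, g5 inverted output, g6 stuck-at-0, g6 inverted output} — 10 in all.

10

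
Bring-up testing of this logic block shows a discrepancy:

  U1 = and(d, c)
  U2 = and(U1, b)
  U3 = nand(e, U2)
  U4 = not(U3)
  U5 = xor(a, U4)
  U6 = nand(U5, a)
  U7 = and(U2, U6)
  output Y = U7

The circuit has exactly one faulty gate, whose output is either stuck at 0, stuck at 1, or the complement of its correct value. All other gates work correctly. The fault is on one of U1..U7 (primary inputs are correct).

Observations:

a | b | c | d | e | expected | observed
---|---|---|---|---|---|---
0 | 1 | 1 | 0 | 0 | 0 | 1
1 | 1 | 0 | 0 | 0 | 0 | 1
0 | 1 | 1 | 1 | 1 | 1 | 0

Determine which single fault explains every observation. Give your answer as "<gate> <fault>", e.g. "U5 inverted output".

Fault-free values for test 1 (a=0, b=1, c=1, d=0, e=0): U1=0, U2=0, U3=1, U4=0, U5=0, U6=1, U7=0, giving Y=0. Observed 1.
Test 1: faults giving observed 1 are {U1 stuck-at-1, U1 inverted output, U2 stuck-at-1, U2 inverted output, U7 stuck-at-1, U7 inverted output}.
Test 2 (a=1, b=1, c=0, d=0, e=0): fault-free U1=0, U2=0, U3=1, U4=0, U5=1, U6=0, U7=0 → 0; observed 1. Eliminates U1 stuck-at-1, U1 inverted output, U2 stuck-at-1, U2 inverted output.
Test 3 (a=0, b=1, c=1, d=1, e=1): fault-free U1=1, U2=1, U3=0, U4=1, U5=1, U6=1, U7=1 → 1; observed 0. Eliminates U7 stuck-at-1.
Only U7 inverted output is consistent with every test.

U7 inverted output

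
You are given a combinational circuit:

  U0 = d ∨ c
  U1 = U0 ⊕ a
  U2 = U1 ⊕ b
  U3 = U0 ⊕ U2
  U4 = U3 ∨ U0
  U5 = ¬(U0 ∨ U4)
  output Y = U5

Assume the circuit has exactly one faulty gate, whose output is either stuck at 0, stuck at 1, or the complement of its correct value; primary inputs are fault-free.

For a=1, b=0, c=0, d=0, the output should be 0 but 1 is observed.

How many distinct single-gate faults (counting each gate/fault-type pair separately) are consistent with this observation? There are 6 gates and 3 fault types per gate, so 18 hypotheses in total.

10

Fault-free: U0=0, U1=1, U2=1, U3=1, U4=1, U5=0 → 0. Observed 1.
  U0: none of the 3 fault types match ✗
  U1: stuck-at-0, inverted output ✓; others ✗
  U2: stuck-at-0, inverted output ✓; others ✗
  U3: stuck-at-0, inverted output ✓; others ✗
  U4: stuck-at-0, inverted output ✓; others ✗
  U5: stuck-at-1, inverted output ✓; others ✗
Consistent faults: {U1 stuck-at-0, U1 inverted output, U2 stuck-at-0, U2 inverted output, U3 stuck-at-0, U3 inverted output, U4 stuck-at-0, U4 inverted output, U5 stuck-at-1, U5 inverted output} — 10 in all.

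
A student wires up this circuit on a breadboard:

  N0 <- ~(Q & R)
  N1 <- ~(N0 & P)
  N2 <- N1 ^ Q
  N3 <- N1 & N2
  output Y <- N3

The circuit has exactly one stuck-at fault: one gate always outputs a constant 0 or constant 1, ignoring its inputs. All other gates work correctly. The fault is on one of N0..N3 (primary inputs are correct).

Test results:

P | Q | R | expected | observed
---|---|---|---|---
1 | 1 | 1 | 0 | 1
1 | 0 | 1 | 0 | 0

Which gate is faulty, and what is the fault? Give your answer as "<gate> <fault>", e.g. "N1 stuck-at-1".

N2 stuck-at-1

Fault-free values for test 1 (P=1, Q=1, R=1): N0=0, N1=1, N2=0, N3=0, giving Y=0. Observed 1.
Test 1: faults giving observed 1 are {N2 stuck-at-1, N3 stuck-at-1}.
Test 2 (P=1, Q=0, R=1): fault-free N0=1, N1=0, N2=0, N3=0 → 0; observed 0. Eliminates N3 stuck-at-1.
Only N2 stuck-at-1 is consistent with every test.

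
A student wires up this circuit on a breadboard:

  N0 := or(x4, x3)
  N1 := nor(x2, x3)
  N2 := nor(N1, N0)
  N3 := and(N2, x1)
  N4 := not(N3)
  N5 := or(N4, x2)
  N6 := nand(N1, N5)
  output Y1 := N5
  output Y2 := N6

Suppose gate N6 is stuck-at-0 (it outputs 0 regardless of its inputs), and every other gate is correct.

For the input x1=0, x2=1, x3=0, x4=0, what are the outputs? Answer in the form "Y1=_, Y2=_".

Y1=1, Y2=0

Propagate with N6 forced: N0=0, N1=0, N2=1, N3=0, N4=1, N5=1, N6=0 [stuck-at-0].
So the outputs are Y1=1, Y2=0. (Without the fault they would be Y1=1, Y2=1.)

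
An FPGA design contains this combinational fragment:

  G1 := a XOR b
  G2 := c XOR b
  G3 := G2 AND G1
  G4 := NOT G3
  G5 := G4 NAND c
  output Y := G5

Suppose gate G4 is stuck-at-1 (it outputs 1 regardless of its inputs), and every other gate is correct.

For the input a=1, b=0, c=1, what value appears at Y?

0

Propagate with G4 forced: G1=1, G2=1, G3=1, G4=1 [stuck-at-1], G5=0.
So Y = 0. (Without the fault it would be 1.)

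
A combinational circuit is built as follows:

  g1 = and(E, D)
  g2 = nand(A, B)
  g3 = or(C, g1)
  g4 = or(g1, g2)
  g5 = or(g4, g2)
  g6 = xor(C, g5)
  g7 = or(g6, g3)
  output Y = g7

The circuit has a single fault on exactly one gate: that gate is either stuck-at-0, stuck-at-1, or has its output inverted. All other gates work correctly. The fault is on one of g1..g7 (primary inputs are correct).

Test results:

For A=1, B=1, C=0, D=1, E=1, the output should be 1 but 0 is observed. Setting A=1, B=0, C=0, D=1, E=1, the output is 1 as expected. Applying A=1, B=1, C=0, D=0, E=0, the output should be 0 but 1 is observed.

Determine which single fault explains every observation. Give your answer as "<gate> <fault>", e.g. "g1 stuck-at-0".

g1 inverted output

Fault-free values for test 1 (A=1, B=1, C=0, D=1, E=1): g1=1, g2=0, g3=1, g4=1, g5=1, g6=1, g7=1, giving Y=1. Observed 0.
Test 1: faults giving observed 0 are {g1 stuck-at-0, g1 inverted output, g7 stuck-at-0, g7 inverted output}.
Test 2 (A=1, B=0, C=0, D=1, E=1): fault-free g1=1, g2=1, g3=1, g4=1, g5=1, g6=1, g7=1 → 1; observed 1. Eliminates g7 stuck-at-0, g7 inverted output.
Test 3 (A=1, B=1, C=0, D=0, E=0): fault-free g1=0, g2=0, g3=0, g4=0, g5=0, g6=0, g7=0 → 0; observed 1. Eliminates g1 stuck-at-0.
Only g1 inverted output is consistent with every test.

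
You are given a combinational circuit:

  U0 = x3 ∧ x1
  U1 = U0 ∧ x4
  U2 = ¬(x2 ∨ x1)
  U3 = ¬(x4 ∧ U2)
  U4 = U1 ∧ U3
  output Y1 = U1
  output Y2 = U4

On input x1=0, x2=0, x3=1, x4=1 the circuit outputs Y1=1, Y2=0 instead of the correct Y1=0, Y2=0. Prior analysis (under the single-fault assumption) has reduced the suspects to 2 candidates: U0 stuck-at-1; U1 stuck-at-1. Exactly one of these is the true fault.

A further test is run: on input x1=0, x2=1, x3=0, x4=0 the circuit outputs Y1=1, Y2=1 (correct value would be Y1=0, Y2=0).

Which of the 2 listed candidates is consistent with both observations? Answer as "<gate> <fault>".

U1 stuck-at-1

Evaluate each candidate on input x1=0, x2=1, x3=0, x4=0:
  U0 stuck-at-1: U0=1 [stuck-at-1], U1=0, U2=0, U3=1, U4=0 → Y1=0, Y2=0 — eliminated
  U1 stuck-at-1: U0=0, U1=1 [stuck-at-1], U2=0, U3=1, U4=1 → Y1=1, Y2=1 — matches
Only U1 stuck-at-1 reproduces the observed Y1=1, Y2=1.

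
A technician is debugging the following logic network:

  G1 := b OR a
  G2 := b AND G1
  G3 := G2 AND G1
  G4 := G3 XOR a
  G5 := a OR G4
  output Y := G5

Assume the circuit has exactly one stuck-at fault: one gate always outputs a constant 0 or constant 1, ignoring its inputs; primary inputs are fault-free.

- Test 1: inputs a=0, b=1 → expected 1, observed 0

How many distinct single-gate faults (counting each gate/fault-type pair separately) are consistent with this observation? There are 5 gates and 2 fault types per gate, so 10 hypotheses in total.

Fault-free: G1=1, G2=1, G3=1, G4=1, G5=1 → 1. Observed 0.
  G1 stuck-at-0: output 0 ✓
  G1 stuck-at-1: output 1 ✗
  G2 stuck-at-0: output 0 ✓
  G2 stuck-at-1: output 1 ✗
  G3 stuck-at-0: output 0 ✓
  G3 stuck-at-1: output 1 ✗
  G4 stuck-at-0: output 0 ✓
  G4 stuck-at-1: output 1 ✗
  G5 stuck-at-0: output 0 ✓
  G5 stuck-at-1: output 1 ✗
Consistent faults: {G1 stuck-at-0, G2 stuck-at-0, G3 stuck-at-0, G4 stuck-at-0, G5 stuck-at-0} — 5 in all.

5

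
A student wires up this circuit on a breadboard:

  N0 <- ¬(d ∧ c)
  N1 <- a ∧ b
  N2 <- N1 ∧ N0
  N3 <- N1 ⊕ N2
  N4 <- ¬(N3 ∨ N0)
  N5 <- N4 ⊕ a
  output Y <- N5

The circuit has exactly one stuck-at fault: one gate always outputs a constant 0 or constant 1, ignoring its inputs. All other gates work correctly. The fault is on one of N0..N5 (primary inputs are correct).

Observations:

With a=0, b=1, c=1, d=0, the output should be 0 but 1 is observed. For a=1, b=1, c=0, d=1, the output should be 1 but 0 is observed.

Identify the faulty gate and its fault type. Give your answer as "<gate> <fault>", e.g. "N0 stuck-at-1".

N4 stuck-at-1

Fault-free values for test 1 (a=0, b=1, c=1, d=0): N0=1, N1=0, N2=0, N3=0, N4=0, N5=0, giving Y=0. Observed 1.
Test 1: faults giving observed 1 are {N0 stuck-at-0, N4 stuck-at-1, N5 stuck-at-1}.
Test 2 (a=1, b=1, c=0, d=1): fault-free N0=1, N1=1, N2=1, N3=0, N4=0, N5=1 → 1; observed 0. Eliminates N0 stuck-at-0, N5 stuck-at-1.
Only N4 stuck-at-1 is consistent with every test.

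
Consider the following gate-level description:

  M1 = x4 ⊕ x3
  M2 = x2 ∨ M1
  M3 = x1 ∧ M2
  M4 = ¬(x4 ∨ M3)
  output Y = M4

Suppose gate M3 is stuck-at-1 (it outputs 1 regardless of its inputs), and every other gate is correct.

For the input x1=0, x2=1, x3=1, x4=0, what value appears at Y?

Propagate with M3 forced: M1=1, M2=1, M3=1 [stuck-at-1], M4=0.
So Y = 0. (Without the fault it would be 1.)

0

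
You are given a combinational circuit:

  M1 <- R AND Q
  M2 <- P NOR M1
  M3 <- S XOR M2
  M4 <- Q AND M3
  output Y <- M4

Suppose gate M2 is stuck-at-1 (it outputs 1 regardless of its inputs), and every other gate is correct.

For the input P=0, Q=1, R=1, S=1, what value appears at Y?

0

Propagate with M2 forced: M1=1, M2=1 [stuck-at-1], M3=0, M4=0.
So Y = 0. (Without the fault it would be 1.)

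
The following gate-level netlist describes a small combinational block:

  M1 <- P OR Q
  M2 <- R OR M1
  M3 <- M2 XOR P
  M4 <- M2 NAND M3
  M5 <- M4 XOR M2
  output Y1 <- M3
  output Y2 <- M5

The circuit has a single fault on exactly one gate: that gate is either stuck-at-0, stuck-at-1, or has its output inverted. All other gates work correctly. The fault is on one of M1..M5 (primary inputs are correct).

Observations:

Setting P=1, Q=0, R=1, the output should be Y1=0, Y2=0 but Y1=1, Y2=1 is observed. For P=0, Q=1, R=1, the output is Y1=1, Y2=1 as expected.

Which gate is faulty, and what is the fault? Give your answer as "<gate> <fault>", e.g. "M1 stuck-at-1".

M3 stuck-at-1

Fault-free values for test 1 (P=1, Q=0, R=1): M1=1, M2=1, M3=0, M4=1, M5=0, giving Y1=0, Y2=0. Observed Y1=1, Y2=1.
Test 1: faults giving observed Y1=1, Y2=1 are {M2 stuck-at-0, M2 inverted output, M3 stuck-at-1, M3 inverted output}.
Test 2 (P=0, Q=1, R=1): fault-free M1=1, M2=1, M3=1, M4=0, M5=1 → Y1=1, Y2=1; observed Y1=1, Y2=1. Eliminates M2 stuck-at-0, M2 inverted output, M3 inverted output.
Only M3 stuck-at-1 is consistent with every test.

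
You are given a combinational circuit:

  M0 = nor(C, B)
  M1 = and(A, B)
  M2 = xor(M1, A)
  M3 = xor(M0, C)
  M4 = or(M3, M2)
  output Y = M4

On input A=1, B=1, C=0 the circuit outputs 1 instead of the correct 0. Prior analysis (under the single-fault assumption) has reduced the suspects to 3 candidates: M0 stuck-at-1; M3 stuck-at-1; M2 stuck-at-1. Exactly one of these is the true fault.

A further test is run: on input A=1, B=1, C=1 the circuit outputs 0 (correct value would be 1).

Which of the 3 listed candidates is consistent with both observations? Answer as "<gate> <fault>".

Evaluate each candidate on input A=1, B=1, C=1:
  M0 stuck-at-1: M0=1 [stuck-at-1], M1=1, M2=0, M3=0, M4=0 → 0 — matches
  M3 stuck-at-1: M0=0, M1=1, M2=0, M3=1 [stuck-at-1], M4=1 → 1 — eliminated
  M2 stuck-at-1: M0=0, M1=1, M2=1 [stuck-at-1], M3=1, M4=1 → 1 — eliminated
Only M0 stuck-at-1 reproduces the observed 0.

M0 stuck-at-1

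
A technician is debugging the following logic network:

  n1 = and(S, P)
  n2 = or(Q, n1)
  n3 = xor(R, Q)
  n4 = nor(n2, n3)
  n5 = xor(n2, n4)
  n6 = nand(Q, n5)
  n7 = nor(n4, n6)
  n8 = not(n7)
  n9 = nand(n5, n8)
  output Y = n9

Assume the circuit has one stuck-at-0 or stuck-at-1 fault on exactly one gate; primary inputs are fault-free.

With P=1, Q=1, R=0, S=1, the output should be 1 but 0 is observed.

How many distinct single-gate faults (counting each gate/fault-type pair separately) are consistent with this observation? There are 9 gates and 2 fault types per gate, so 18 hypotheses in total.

4

Fault-free: n1=1, n2=1, n3=1, n4=0, n5=1, n6=0, n7=1, n8=0, n9=1 → 1. Observed 0.
  n1: none of the 2 fault types match ✗
  n2: none of the 2 fault types match ✗
  n3: none of the 2 fault types match ✗
  n4: none of the 2 fault types match ✗
  n5: none of the 2 fault types match ✗
  n6: stuck-at-1 ✓; others ✗
  n7: stuck-at-0 ✓; others ✗
  n8: stuck-at-1 ✓; others ✗
  n9: stuck-at-0 ✓; others ✗
Consistent faults: {n6 stuck-at-1, n7 stuck-at-0, n8 stuck-at-1, n9 stuck-at-0} — 4 in all.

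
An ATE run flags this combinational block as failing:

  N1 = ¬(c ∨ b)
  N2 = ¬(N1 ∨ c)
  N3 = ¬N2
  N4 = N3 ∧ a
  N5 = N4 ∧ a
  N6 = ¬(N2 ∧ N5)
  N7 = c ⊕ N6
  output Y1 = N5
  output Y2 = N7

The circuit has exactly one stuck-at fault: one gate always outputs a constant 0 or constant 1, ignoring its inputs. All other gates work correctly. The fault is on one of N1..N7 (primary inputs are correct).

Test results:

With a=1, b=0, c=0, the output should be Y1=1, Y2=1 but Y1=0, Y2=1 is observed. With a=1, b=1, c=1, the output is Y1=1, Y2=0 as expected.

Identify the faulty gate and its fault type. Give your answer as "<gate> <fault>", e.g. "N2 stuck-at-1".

N1 stuck-at-0

Fault-free values for test 1 (a=1, b=0, c=0): N1=1, N2=0, N3=1, N4=1, N5=1, N6=1, N7=1, giving Y1=1, Y2=1. Observed Y1=0, Y2=1.
Test 1: faults giving observed Y1=0, Y2=1 are {N1 stuck-at-0, N2 stuck-at-1, N3 stuck-at-0, N4 stuck-at-0, N5 stuck-at-0}.
Test 2 (a=1, b=1, c=1): fault-free N1=0, N2=0, N3=1, N4=1, N5=1, N6=1, N7=0 → Y1=1, Y2=0; observed Y1=1, Y2=0. Eliminates N2 stuck-at-1, N3 stuck-at-0, N4 stuck-at-0, N5 stuck-at-0.
Only N1 stuck-at-0 is consistent with every test.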